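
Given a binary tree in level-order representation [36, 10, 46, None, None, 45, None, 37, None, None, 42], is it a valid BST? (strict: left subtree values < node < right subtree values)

Level-order array: [36, 10, 46, None, None, 45, None, 37, None, None, 42]
Validate using subtree bounds (lo, hi): at each node, require lo < value < hi,
then recurse left with hi=value and right with lo=value.
Preorder trace (stopping at first violation):
  at node 36 with bounds (-inf, +inf): OK
  at node 10 with bounds (-inf, 36): OK
  at node 46 with bounds (36, +inf): OK
  at node 45 with bounds (36, 46): OK
  at node 37 with bounds (36, 45): OK
  at node 42 with bounds (37, 45): OK
No violation found at any node.
Result: Valid BST


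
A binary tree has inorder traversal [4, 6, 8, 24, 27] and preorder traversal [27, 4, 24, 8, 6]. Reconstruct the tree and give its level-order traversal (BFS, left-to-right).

Inorder:  [4, 6, 8, 24, 27]
Preorder: [27, 4, 24, 8, 6]
Algorithm: preorder visits root first, so consume preorder in order;
for each root, split the current inorder slice at that value into
left-subtree inorder and right-subtree inorder, then recurse.
Recursive splits:
  root=27; inorder splits into left=[4, 6, 8, 24], right=[]
  root=4; inorder splits into left=[], right=[6, 8, 24]
  root=24; inorder splits into left=[6, 8], right=[]
  root=8; inorder splits into left=[6], right=[]
  root=6; inorder splits into left=[], right=[]
Reconstructed level-order: [27, 4, 24, 8, 6]


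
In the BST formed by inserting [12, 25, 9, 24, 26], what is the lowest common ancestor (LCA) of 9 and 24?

Tree insertion order: [12, 25, 9, 24, 26]
Tree (level-order array): [12, 9, 25, None, None, 24, 26]
In a BST, the LCA of p=9, q=24 is the first node v on the
root-to-leaf path with p <= v <= q (go left if both < v, right if both > v).
Walk from root:
  at 12: 9 <= 12 <= 24, this is the LCA
LCA = 12


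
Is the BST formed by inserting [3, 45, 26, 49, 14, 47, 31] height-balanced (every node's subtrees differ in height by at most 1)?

Tree (level-order array): [3, None, 45, 26, 49, 14, 31, 47]
Definition: a tree is height-balanced if, at every node, |h(left) - h(right)| <= 1 (empty subtree has height -1).
Bottom-up per-node check:
  node 14: h_left=-1, h_right=-1, diff=0 [OK], height=0
  node 31: h_left=-1, h_right=-1, diff=0 [OK], height=0
  node 26: h_left=0, h_right=0, diff=0 [OK], height=1
  node 47: h_left=-1, h_right=-1, diff=0 [OK], height=0
  node 49: h_left=0, h_right=-1, diff=1 [OK], height=1
  node 45: h_left=1, h_right=1, diff=0 [OK], height=2
  node 3: h_left=-1, h_right=2, diff=3 [FAIL (|-1-2|=3 > 1)], height=3
Node 3 violates the condition: |-1 - 2| = 3 > 1.
Result: Not balanced


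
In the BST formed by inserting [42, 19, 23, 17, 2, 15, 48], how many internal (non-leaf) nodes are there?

Tree built from: [42, 19, 23, 17, 2, 15, 48]
Tree (level-order array): [42, 19, 48, 17, 23, None, None, 2, None, None, None, None, 15]
Rule: An internal node has at least one child.
Per-node child counts:
  node 42: 2 child(ren)
  node 19: 2 child(ren)
  node 17: 1 child(ren)
  node 2: 1 child(ren)
  node 15: 0 child(ren)
  node 23: 0 child(ren)
  node 48: 0 child(ren)
Matching nodes: [42, 19, 17, 2]
Count of internal (non-leaf) nodes: 4


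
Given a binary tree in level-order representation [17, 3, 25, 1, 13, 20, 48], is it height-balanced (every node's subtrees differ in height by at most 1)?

Tree (level-order array): [17, 3, 25, 1, 13, 20, 48]
Definition: a tree is height-balanced if, at every node, |h(left) - h(right)| <= 1 (empty subtree has height -1).
Bottom-up per-node check:
  node 1: h_left=-1, h_right=-1, diff=0 [OK], height=0
  node 13: h_left=-1, h_right=-1, diff=0 [OK], height=0
  node 3: h_left=0, h_right=0, diff=0 [OK], height=1
  node 20: h_left=-1, h_right=-1, diff=0 [OK], height=0
  node 48: h_left=-1, h_right=-1, diff=0 [OK], height=0
  node 25: h_left=0, h_right=0, diff=0 [OK], height=1
  node 17: h_left=1, h_right=1, diff=0 [OK], height=2
All nodes satisfy the balance condition.
Result: Balanced


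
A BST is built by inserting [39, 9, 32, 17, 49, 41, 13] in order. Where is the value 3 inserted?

Starting tree (level order): [39, 9, 49, None, 32, 41, None, 17, None, None, None, 13]
Insertion path: 39 -> 9
Result: insert 3 as left child of 9
Final tree (level order): [39, 9, 49, 3, 32, 41, None, None, None, 17, None, None, None, 13]


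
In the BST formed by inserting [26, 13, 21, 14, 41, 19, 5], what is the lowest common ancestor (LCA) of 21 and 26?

Tree insertion order: [26, 13, 21, 14, 41, 19, 5]
Tree (level-order array): [26, 13, 41, 5, 21, None, None, None, None, 14, None, None, 19]
In a BST, the LCA of p=21, q=26 is the first node v on the
root-to-leaf path with p <= v <= q (go left if both < v, right if both > v).
Walk from root:
  at 26: 21 <= 26 <= 26, this is the LCA
LCA = 26


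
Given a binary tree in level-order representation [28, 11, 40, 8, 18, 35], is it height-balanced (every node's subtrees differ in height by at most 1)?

Tree (level-order array): [28, 11, 40, 8, 18, 35]
Definition: a tree is height-balanced if, at every node, |h(left) - h(right)| <= 1 (empty subtree has height -1).
Bottom-up per-node check:
  node 8: h_left=-1, h_right=-1, diff=0 [OK], height=0
  node 18: h_left=-1, h_right=-1, diff=0 [OK], height=0
  node 11: h_left=0, h_right=0, diff=0 [OK], height=1
  node 35: h_left=-1, h_right=-1, diff=0 [OK], height=0
  node 40: h_left=0, h_right=-1, diff=1 [OK], height=1
  node 28: h_left=1, h_right=1, diff=0 [OK], height=2
All nodes satisfy the balance condition.
Result: Balanced


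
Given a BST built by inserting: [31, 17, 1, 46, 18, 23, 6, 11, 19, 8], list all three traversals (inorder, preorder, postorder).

Tree insertion order: [31, 17, 1, 46, 18, 23, 6, 11, 19, 8]
Tree (level-order array): [31, 17, 46, 1, 18, None, None, None, 6, None, 23, None, 11, 19, None, 8]
Inorder (L, root, R): [1, 6, 8, 11, 17, 18, 19, 23, 31, 46]
Preorder (root, L, R): [31, 17, 1, 6, 11, 8, 18, 23, 19, 46]
Postorder (L, R, root): [8, 11, 6, 1, 19, 23, 18, 17, 46, 31]


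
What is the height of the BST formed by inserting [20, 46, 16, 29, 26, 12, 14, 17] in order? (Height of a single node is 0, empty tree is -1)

Insertion order: [20, 46, 16, 29, 26, 12, 14, 17]
Tree (level-order array): [20, 16, 46, 12, 17, 29, None, None, 14, None, None, 26]
Compute height bottom-up (empty subtree = -1):
  height(14) = 1 + max(-1, -1) = 0
  height(12) = 1 + max(-1, 0) = 1
  height(17) = 1 + max(-1, -1) = 0
  height(16) = 1 + max(1, 0) = 2
  height(26) = 1 + max(-1, -1) = 0
  height(29) = 1 + max(0, -1) = 1
  height(46) = 1 + max(1, -1) = 2
  height(20) = 1 + max(2, 2) = 3
Height = 3


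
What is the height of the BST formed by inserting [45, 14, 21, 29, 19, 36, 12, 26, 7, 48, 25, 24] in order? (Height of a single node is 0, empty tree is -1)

Insertion order: [45, 14, 21, 29, 19, 36, 12, 26, 7, 48, 25, 24]
Tree (level-order array): [45, 14, 48, 12, 21, None, None, 7, None, 19, 29, None, None, None, None, 26, 36, 25, None, None, None, 24]
Compute height bottom-up (empty subtree = -1):
  height(7) = 1 + max(-1, -1) = 0
  height(12) = 1 + max(0, -1) = 1
  height(19) = 1 + max(-1, -1) = 0
  height(24) = 1 + max(-1, -1) = 0
  height(25) = 1 + max(0, -1) = 1
  height(26) = 1 + max(1, -1) = 2
  height(36) = 1 + max(-1, -1) = 0
  height(29) = 1 + max(2, 0) = 3
  height(21) = 1 + max(0, 3) = 4
  height(14) = 1 + max(1, 4) = 5
  height(48) = 1 + max(-1, -1) = 0
  height(45) = 1 + max(5, 0) = 6
Height = 6


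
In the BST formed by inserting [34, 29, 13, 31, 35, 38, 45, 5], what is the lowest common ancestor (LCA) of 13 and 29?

Tree insertion order: [34, 29, 13, 31, 35, 38, 45, 5]
Tree (level-order array): [34, 29, 35, 13, 31, None, 38, 5, None, None, None, None, 45]
In a BST, the LCA of p=13, q=29 is the first node v on the
root-to-leaf path with p <= v <= q (go left if both < v, right if both > v).
Walk from root:
  at 34: both 13 and 29 < 34, go left
  at 29: 13 <= 29 <= 29, this is the LCA
LCA = 29


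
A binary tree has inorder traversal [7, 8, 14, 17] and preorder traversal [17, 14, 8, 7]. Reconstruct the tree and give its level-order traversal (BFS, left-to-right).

Inorder:  [7, 8, 14, 17]
Preorder: [17, 14, 8, 7]
Algorithm: preorder visits root first, so consume preorder in order;
for each root, split the current inorder slice at that value into
left-subtree inorder and right-subtree inorder, then recurse.
Recursive splits:
  root=17; inorder splits into left=[7, 8, 14], right=[]
  root=14; inorder splits into left=[7, 8], right=[]
  root=8; inorder splits into left=[7], right=[]
  root=7; inorder splits into left=[], right=[]
Reconstructed level-order: [17, 14, 8, 7]


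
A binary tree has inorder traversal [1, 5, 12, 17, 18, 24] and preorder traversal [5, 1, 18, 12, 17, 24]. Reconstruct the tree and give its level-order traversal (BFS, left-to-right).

Inorder:  [1, 5, 12, 17, 18, 24]
Preorder: [5, 1, 18, 12, 17, 24]
Algorithm: preorder visits root first, so consume preorder in order;
for each root, split the current inorder slice at that value into
left-subtree inorder and right-subtree inorder, then recurse.
Recursive splits:
  root=5; inorder splits into left=[1], right=[12, 17, 18, 24]
  root=1; inorder splits into left=[], right=[]
  root=18; inorder splits into left=[12, 17], right=[24]
  root=12; inorder splits into left=[], right=[17]
  root=17; inorder splits into left=[], right=[]
  root=24; inorder splits into left=[], right=[]
Reconstructed level-order: [5, 1, 18, 12, 24, 17]


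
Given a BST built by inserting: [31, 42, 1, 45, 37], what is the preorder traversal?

Tree insertion order: [31, 42, 1, 45, 37]
Tree (level-order array): [31, 1, 42, None, None, 37, 45]
Preorder traversal: [31, 1, 42, 37, 45]


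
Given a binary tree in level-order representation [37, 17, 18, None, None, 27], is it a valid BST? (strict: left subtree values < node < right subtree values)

Level-order array: [37, 17, 18, None, None, 27]
Validate using subtree bounds (lo, hi): at each node, require lo < value < hi,
then recurse left with hi=value and right with lo=value.
Preorder trace (stopping at first violation):
  at node 37 with bounds (-inf, +inf): OK
  at node 17 with bounds (-inf, 37): OK
  at node 18 with bounds (37, +inf): VIOLATION
Node 18 violates its bound: not (37 < 18 < +inf).
Result: Not a valid BST


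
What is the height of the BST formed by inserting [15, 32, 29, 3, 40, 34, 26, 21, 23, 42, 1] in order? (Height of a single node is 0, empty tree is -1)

Insertion order: [15, 32, 29, 3, 40, 34, 26, 21, 23, 42, 1]
Tree (level-order array): [15, 3, 32, 1, None, 29, 40, None, None, 26, None, 34, 42, 21, None, None, None, None, None, None, 23]
Compute height bottom-up (empty subtree = -1):
  height(1) = 1 + max(-1, -1) = 0
  height(3) = 1 + max(0, -1) = 1
  height(23) = 1 + max(-1, -1) = 0
  height(21) = 1 + max(-1, 0) = 1
  height(26) = 1 + max(1, -1) = 2
  height(29) = 1 + max(2, -1) = 3
  height(34) = 1 + max(-1, -1) = 0
  height(42) = 1 + max(-1, -1) = 0
  height(40) = 1 + max(0, 0) = 1
  height(32) = 1 + max(3, 1) = 4
  height(15) = 1 + max(1, 4) = 5
Height = 5


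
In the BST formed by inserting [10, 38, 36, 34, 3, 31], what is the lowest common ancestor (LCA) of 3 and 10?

Tree insertion order: [10, 38, 36, 34, 3, 31]
Tree (level-order array): [10, 3, 38, None, None, 36, None, 34, None, 31]
In a BST, the LCA of p=3, q=10 is the first node v on the
root-to-leaf path with p <= v <= q (go left if both < v, right if both > v).
Walk from root:
  at 10: 3 <= 10 <= 10, this is the LCA
LCA = 10


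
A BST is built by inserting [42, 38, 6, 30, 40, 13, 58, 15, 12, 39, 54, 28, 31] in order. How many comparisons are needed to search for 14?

Search path for 14: 42 -> 38 -> 6 -> 30 -> 13 -> 15
Found: False
Comparisons: 6


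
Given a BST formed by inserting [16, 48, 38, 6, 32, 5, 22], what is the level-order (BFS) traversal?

Tree insertion order: [16, 48, 38, 6, 32, 5, 22]
Tree (level-order array): [16, 6, 48, 5, None, 38, None, None, None, 32, None, 22]
BFS from the root, enqueuing left then right child of each popped node:
  queue [16] -> pop 16, enqueue [6, 48], visited so far: [16]
  queue [6, 48] -> pop 6, enqueue [5], visited so far: [16, 6]
  queue [48, 5] -> pop 48, enqueue [38], visited so far: [16, 6, 48]
  queue [5, 38] -> pop 5, enqueue [none], visited so far: [16, 6, 48, 5]
  queue [38] -> pop 38, enqueue [32], visited so far: [16, 6, 48, 5, 38]
  queue [32] -> pop 32, enqueue [22], visited so far: [16, 6, 48, 5, 38, 32]
  queue [22] -> pop 22, enqueue [none], visited so far: [16, 6, 48, 5, 38, 32, 22]
Result: [16, 6, 48, 5, 38, 32, 22]


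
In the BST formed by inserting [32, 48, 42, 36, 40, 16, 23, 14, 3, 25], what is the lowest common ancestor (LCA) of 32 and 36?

Tree insertion order: [32, 48, 42, 36, 40, 16, 23, 14, 3, 25]
Tree (level-order array): [32, 16, 48, 14, 23, 42, None, 3, None, None, 25, 36, None, None, None, None, None, None, 40]
In a BST, the LCA of p=32, q=36 is the first node v on the
root-to-leaf path with p <= v <= q (go left if both < v, right if both > v).
Walk from root:
  at 32: 32 <= 32 <= 36, this is the LCA
LCA = 32


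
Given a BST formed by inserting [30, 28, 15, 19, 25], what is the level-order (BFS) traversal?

Tree insertion order: [30, 28, 15, 19, 25]
Tree (level-order array): [30, 28, None, 15, None, None, 19, None, 25]
BFS from the root, enqueuing left then right child of each popped node:
  queue [30] -> pop 30, enqueue [28], visited so far: [30]
  queue [28] -> pop 28, enqueue [15], visited so far: [30, 28]
  queue [15] -> pop 15, enqueue [19], visited so far: [30, 28, 15]
  queue [19] -> pop 19, enqueue [25], visited so far: [30, 28, 15, 19]
  queue [25] -> pop 25, enqueue [none], visited so far: [30, 28, 15, 19, 25]
Result: [30, 28, 15, 19, 25]


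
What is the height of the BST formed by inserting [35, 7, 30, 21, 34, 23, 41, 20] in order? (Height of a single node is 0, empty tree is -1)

Insertion order: [35, 7, 30, 21, 34, 23, 41, 20]
Tree (level-order array): [35, 7, 41, None, 30, None, None, 21, 34, 20, 23]
Compute height bottom-up (empty subtree = -1):
  height(20) = 1 + max(-1, -1) = 0
  height(23) = 1 + max(-1, -1) = 0
  height(21) = 1 + max(0, 0) = 1
  height(34) = 1 + max(-1, -1) = 0
  height(30) = 1 + max(1, 0) = 2
  height(7) = 1 + max(-1, 2) = 3
  height(41) = 1 + max(-1, -1) = 0
  height(35) = 1 + max(3, 0) = 4
Height = 4


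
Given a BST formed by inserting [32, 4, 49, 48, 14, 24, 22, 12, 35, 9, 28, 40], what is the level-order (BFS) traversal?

Tree insertion order: [32, 4, 49, 48, 14, 24, 22, 12, 35, 9, 28, 40]
Tree (level-order array): [32, 4, 49, None, 14, 48, None, 12, 24, 35, None, 9, None, 22, 28, None, 40]
BFS from the root, enqueuing left then right child of each popped node:
  queue [32] -> pop 32, enqueue [4, 49], visited so far: [32]
  queue [4, 49] -> pop 4, enqueue [14], visited so far: [32, 4]
  queue [49, 14] -> pop 49, enqueue [48], visited so far: [32, 4, 49]
  queue [14, 48] -> pop 14, enqueue [12, 24], visited so far: [32, 4, 49, 14]
  queue [48, 12, 24] -> pop 48, enqueue [35], visited so far: [32, 4, 49, 14, 48]
  queue [12, 24, 35] -> pop 12, enqueue [9], visited so far: [32, 4, 49, 14, 48, 12]
  queue [24, 35, 9] -> pop 24, enqueue [22, 28], visited so far: [32, 4, 49, 14, 48, 12, 24]
  queue [35, 9, 22, 28] -> pop 35, enqueue [40], visited so far: [32, 4, 49, 14, 48, 12, 24, 35]
  queue [9, 22, 28, 40] -> pop 9, enqueue [none], visited so far: [32, 4, 49, 14, 48, 12, 24, 35, 9]
  queue [22, 28, 40] -> pop 22, enqueue [none], visited so far: [32, 4, 49, 14, 48, 12, 24, 35, 9, 22]
  queue [28, 40] -> pop 28, enqueue [none], visited so far: [32, 4, 49, 14, 48, 12, 24, 35, 9, 22, 28]
  queue [40] -> pop 40, enqueue [none], visited so far: [32, 4, 49, 14, 48, 12, 24, 35, 9, 22, 28, 40]
Result: [32, 4, 49, 14, 48, 12, 24, 35, 9, 22, 28, 40]


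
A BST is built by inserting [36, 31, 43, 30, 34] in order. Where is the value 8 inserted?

Starting tree (level order): [36, 31, 43, 30, 34]
Insertion path: 36 -> 31 -> 30
Result: insert 8 as left child of 30
Final tree (level order): [36, 31, 43, 30, 34, None, None, 8]


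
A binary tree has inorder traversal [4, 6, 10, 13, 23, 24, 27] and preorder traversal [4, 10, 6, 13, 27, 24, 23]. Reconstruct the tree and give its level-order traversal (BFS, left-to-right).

Inorder:  [4, 6, 10, 13, 23, 24, 27]
Preorder: [4, 10, 6, 13, 27, 24, 23]
Algorithm: preorder visits root first, so consume preorder in order;
for each root, split the current inorder slice at that value into
left-subtree inorder and right-subtree inorder, then recurse.
Recursive splits:
  root=4; inorder splits into left=[], right=[6, 10, 13, 23, 24, 27]
  root=10; inorder splits into left=[6], right=[13, 23, 24, 27]
  root=6; inorder splits into left=[], right=[]
  root=13; inorder splits into left=[], right=[23, 24, 27]
  root=27; inorder splits into left=[23, 24], right=[]
  root=24; inorder splits into left=[23], right=[]
  root=23; inorder splits into left=[], right=[]
Reconstructed level-order: [4, 10, 6, 13, 27, 24, 23]


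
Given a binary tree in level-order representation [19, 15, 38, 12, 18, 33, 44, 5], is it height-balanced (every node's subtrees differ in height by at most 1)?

Tree (level-order array): [19, 15, 38, 12, 18, 33, 44, 5]
Definition: a tree is height-balanced if, at every node, |h(left) - h(right)| <= 1 (empty subtree has height -1).
Bottom-up per-node check:
  node 5: h_left=-1, h_right=-1, diff=0 [OK], height=0
  node 12: h_left=0, h_right=-1, diff=1 [OK], height=1
  node 18: h_left=-1, h_right=-1, diff=0 [OK], height=0
  node 15: h_left=1, h_right=0, diff=1 [OK], height=2
  node 33: h_left=-1, h_right=-1, diff=0 [OK], height=0
  node 44: h_left=-1, h_right=-1, diff=0 [OK], height=0
  node 38: h_left=0, h_right=0, diff=0 [OK], height=1
  node 19: h_left=2, h_right=1, diff=1 [OK], height=3
All nodes satisfy the balance condition.
Result: Balanced


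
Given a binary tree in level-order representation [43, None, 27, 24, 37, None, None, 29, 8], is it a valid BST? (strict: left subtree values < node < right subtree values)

Level-order array: [43, None, 27, 24, 37, None, None, 29, 8]
Validate using subtree bounds (lo, hi): at each node, require lo < value < hi,
then recurse left with hi=value and right with lo=value.
Preorder trace (stopping at first violation):
  at node 43 with bounds (-inf, +inf): OK
  at node 27 with bounds (43, +inf): VIOLATION
Node 27 violates its bound: not (43 < 27 < +inf).
Result: Not a valid BST


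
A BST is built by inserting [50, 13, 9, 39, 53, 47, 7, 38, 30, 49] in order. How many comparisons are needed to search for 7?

Search path for 7: 50 -> 13 -> 9 -> 7
Found: True
Comparisons: 4


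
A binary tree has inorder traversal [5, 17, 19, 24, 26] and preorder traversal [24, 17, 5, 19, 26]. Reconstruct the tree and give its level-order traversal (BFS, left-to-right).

Inorder:  [5, 17, 19, 24, 26]
Preorder: [24, 17, 5, 19, 26]
Algorithm: preorder visits root first, so consume preorder in order;
for each root, split the current inorder slice at that value into
left-subtree inorder and right-subtree inorder, then recurse.
Recursive splits:
  root=24; inorder splits into left=[5, 17, 19], right=[26]
  root=17; inorder splits into left=[5], right=[19]
  root=5; inorder splits into left=[], right=[]
  root=19; inorder splits into left=[], right=[]
  root=26; inorder splits into left=[], right=[]
Reconstructed level-order: [24, 17, 26, 5, 19]


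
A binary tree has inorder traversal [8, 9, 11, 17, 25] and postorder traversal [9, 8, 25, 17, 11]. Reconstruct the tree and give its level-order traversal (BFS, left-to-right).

Inorder:   [8, 9, 11, 17, 25]
Postorder: [9, 8, 25, 17, 11]
Algorithm: postorder visits root last, so walk postorder right-to-left;
each value is the root of the current inorder slice — split it at that
value, recurse on the right subtree first, then the left.
Recursive splits:
  root=11; inorder splits into left=[8, 9], right=[17, 25]
  root=17; inorder splits into left=[], right=[25]
  root=25; inorder splits into left=[], right=[]
  root=8; inorder splits into left=[], right=[9]
  root=9; inorder splits into left=[], right=[]
Reconstructed level-order: [11, 8, 17, 9, 25]


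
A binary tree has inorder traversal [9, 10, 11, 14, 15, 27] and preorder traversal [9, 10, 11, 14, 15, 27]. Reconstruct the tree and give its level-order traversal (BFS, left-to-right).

Inorder:  [9, 10, 11, 14, 15, 27]
Preorder: [9, 10, 11, 14, 15, 27]
Algorithm: preorder visits root first, so consume preorder in order;
for each root, split the current inorder slice at that value into
left-subtree inorder and right-subtree inorder, then recurse.
Recursive splits:
  root=9; inorder splits into left=[], right=[10, 11, 14, 15, 27]
  root=10; inorder splits into left=[], right=[11, 14, 15, 27]
  root=11; inorder splits into left=[], right=[14, 15, 27]
  root=14; inorder splits into left=[], right=[15, 27]
  root=15; inorder splits into left=[], right=[27]
  root=27; inorder splits into left=[], right=[]
Reconstructed level-order: [9, 10, 11, 14, 15, 27]


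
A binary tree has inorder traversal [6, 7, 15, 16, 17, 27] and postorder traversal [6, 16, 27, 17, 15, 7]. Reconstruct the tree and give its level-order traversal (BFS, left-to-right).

Inorder:   [6, 7, 15, 16, 17, 27]
Postorder: [6, 16, 27, 17, 15, 7]
Algorithm: postorder visits root last, so walk postorder right-to-left;
each value is the root of the current inorder slice — split it at that
value, recurse on the right subtree first, then the left.
Recursive splits:
  root=7; inorder splits into left=[6], right=[15, 16, 17, 27]
  root=15; inorder splits into left=[], right=[16, 17, 27]
  root=17; inorder splits into left=[16], right=[27]
  root=27; inorder splits into left=[], right=[]
  root=16; inorder splits into left=[], right=[]
  root=6; inorder splits into left=[], right=[]
Reconstructed level-order: [7, 6, 15, 17, 16, 27]


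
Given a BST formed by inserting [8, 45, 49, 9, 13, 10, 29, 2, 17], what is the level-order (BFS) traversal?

Tree insertion order: [8, 45, 49, 9, 13, 10, 29, 2, 17]
Tree (level-order array): [8, 2, 45, None, None, 9, 49, None, 13, None, None, 10, 29, None, None, 17]
BFS from the root, enqueuing left then right child of each popped node:
  queue [8] -> pop 8, enqueue [2, 45], visited so far: [8]
  queue [2, 45] -> pop 2, enqueue [none], visited so far: [8, 2]
  queue [45] -> pop 45, enqueue [9, 49], visited so far: [8, 2, 45]
  queue [9, 49] -> pop 9, enqueue [13], visited so far: [8, 2, 45, 9]
  queue [49, 13] -> pop 49, enqueue [none], visited so far: [8, 2, 45, 9, 49]
  queue [13] -> pop 13, enqueue [10, 29], visited so far: [8, 2, 45, 9, 49, 13]
  queue [10, 29] -> pop 10, enqueue [none], visited so far: [8, 2, 45, 9, 49, 13, 10]
  queue [29] -> pop 29, enqueue [17], visited so far: [8, 2, 45, 9, 49, 13, 10, 29]
  queue [17] -> pop 17, enqueue [none], visited so far: [8, 2, 45, 9, 49, 13, 10, 29, 17]
Result: [8, 2, 45, 9, 49, 13, 10, 29, 17]


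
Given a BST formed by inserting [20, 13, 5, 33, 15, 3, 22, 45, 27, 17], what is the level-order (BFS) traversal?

Tree insertion order: [20, 13, 5, 33, 15, 3, 22, 45, 27, 17]
Tree (level-order array): [20, 13, 33, 5, 15, 22, 45, 3, None, None, 17, None, 27]
BFS from the root, enqueuing left then right child of each popped node:
  queue [20] -> pop 20, enqueue [13, 33], visited so far: [20]
  queue [13, 33] -> pop 13, enqueue [5, 15], visited so far: [20, 13]
  queue [33, 5, 15] -> pop 33, enqueue [22, 45], visited so far: [20, 13, 33]
  queue [5, 15, 22, 45] -> pop 5, enqueue [3], visited so far: [20, 13, 33, 5]
  queue [15, 22, 45, 3] -> pop 15, enqueue [17], visited so far: [20, 13, 33, 5, 15]
  queue [22, 45, 3, 17] -> pop 22, enqueue [27], visited so far: [20, 13, 33, 5, 15, 22]
  queue [45, 3, 17, 27] -> pop 45, enqueue [none], visited so far: [20, 13, 33, 5, 15, 22, 45]
  queue [3, 17, 27] -> pop 3, enqueue [none], visited so far: [20, 13, 33, 5, 15, 22, 45, 3]
  queue [17, 27] -> pop 17, enqueue [none], visited so far: [20, 13, 33, 5, 15, 22, 45, 3, 17]
  queue [27] -> pop 27, enqueue [none], visited so far: [20, 13, 33, 5, 15, 22, 45, 3, 17, 27]
Result: [20, 13, 33, 5, 15, 22, 45, 3, 17, 27]


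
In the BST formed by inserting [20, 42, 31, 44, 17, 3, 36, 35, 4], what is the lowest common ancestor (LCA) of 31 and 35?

Tree insertion order: [20, 42, 31, 44, 17, 3, 36, 35, 4]
Tree (level-order array): [20, 17, 42, 3, None, 31, 44, None, 4, None, 36, None, None, None, None, 35]
In a BST, the LCA of p=31, q=35 is the first node v on the
root-to-leaf path with p <= v <= q (go left if both < v, right if both > v).
Walk from root:
  at 20: both 31 and 35 > 20, go right
  at 42: both 31 and 35 < 42, go left
  at 31: 31 <= 31 <= 35, this is the LCA
LCA = 31


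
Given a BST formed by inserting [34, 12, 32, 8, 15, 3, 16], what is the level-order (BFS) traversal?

Tree insertion order: [34, 12, 32, 8, 15, 3, 16]
Tree (level-order array): [34, 12, None, 8, 32, 3, None, 15, None, None, None, None, 16]
BFS from the root, enqueuing left then right child of each popped node:
  queue [34] -> pop 34, enqueue [12], visited so far: [34]
  queue [12] -> pop 12, enqueue [8, 32], visited so far: [34, 12]
  queue [8, 32] -> pop 8, enqueue [3], visited so far: [34, 12, 8]
  queue [32, 3] -> pop 32, enqueue [15], visited so far: [34, 12, 8, 32]
  queue [3, 15] -> pop 3, enqueue [none], visited so far: [34, 12, 8, 32, 3]
  queue [15] -> pop 15, enqueue [16], visited so far: [34, 12, 8, 32, 3, 15]
  queue [16] -> pop 16, enqueue [none], visited so far: [34, 12, 8, 32, 3, 15, 16]
Result: [34, 12, 8, 32, 3, 15, 16]


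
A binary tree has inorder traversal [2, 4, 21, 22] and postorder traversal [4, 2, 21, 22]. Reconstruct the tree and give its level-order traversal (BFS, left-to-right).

Inorder:   [2, 4, 21, 22]
Postorder: [4, 2, 21, 22]
Algorithm: postorder visits root last, so walk postorder right-to-left;
each value is the root of the current inorder slice — split it at that
value, recurse on the right subtree first, then the left.
Recursive splits:
  root=22; inorder splits into left=[2, 4, 21], right=[]
  root=21; inorder splits into left=[2, 4], right=[]
  root=2; inorder splits into left=[], right=[4]
  root=4; inorder splits into left=[], right=[]
Reconstructed level-order: [22, 21, 2, 4]


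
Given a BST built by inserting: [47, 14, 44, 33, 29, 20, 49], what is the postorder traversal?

Tree insertion order: [47, 14, 44, 33, 29, 20, 49]
Tree (level-order array): [47, 14, 49, None, 44, None, None, 33, None, 29, None, 20]
Postorder traversal: [20, 29, 33, 44, 14, 49, 47]


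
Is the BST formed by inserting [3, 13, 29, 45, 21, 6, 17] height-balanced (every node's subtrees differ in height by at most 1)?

Tree (level-order array): [3, None, 13, 6, 29, None, None, 21, 45, 17]
Definition: a tree is height-balanced if, at every node, |h(left) - h(right)| <= 1 (empty subtree has height -1).
Bottom-up per-node check:
  node 6: h_left=-1, h_right=-1, diff=0 [OK], height=0
  node 17: h_left=-1, h_right=-1, diff=0 [OK], height=0
  node 21: h_left=0, h_right=-1, diff=1 [OK], height=1
  node 45: h_left=-1, h_right=-1, diff=0 [OK], height=0
  node 29: h_left=1, h_right=0, diff=1 [OK], height=2
  node 13: h_left=0, h_right=2, diff=2 [FAIL (|0-2|=2 > 1)], height=3
  node 3: h_left=-1, h_right=3, diff=4 [FAIL (|-1-3|=4 > 1)], height=4
Node 13 violates the condition: |0 - 2| = 2 > 1.
Result: Not balanced


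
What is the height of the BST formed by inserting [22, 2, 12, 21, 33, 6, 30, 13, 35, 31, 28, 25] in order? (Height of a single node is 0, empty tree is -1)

Insertion order: [22, 2, 12, 21, 33, 6, 30, 13, 35, 31, 28, 25]
Tree (level-order array): [22, 2, 33, None, 12, 30, 35, 6, 21, 28, 31, None, None, None, None, 13, None, 25]
Compute height bottom-up (empty subtree = -1):
  height(6) = 1 + max(-1, -1) = 0
  height(13) = 1 + max(-1, -1) = 0
  height(21) = 1 + max(0, -1) = 1
  height(12) = 1 + max(0, 1) = 2
  height(2) = 1 + max(-1, 2) = 3
  height(25) = 1 + max(-1, -1) = 0
  height(28) = 1 + max(0, -1) = 1
  height(31) = 1 + max(-1, -1) = 0
  height(30) = 1 + max(1, 0) = 2
  height(35) = 1 + max(-1, -1) = 0
  height(33) = 1 + max(2, 0) = 3
  height(22) = 1 + max(3, 3) = 4
Height = 4


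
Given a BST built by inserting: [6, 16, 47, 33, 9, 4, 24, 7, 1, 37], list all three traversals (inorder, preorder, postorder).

Tree insertion order: [6, 16, 47, 33, 9, 4, 24, 7, 1, 37]
Tree (level-order array): [6, 4, 16, 1, None, 9, 47, None, None, 7, None, 33, None, None, None, 24, 37]
Inorder (L, root, R): [1, 4, 6, 7, 9, 16, 24, 33, 37, 47]
Preorder (root, L, R): [6, 4, 1, 16, 9, 7, 47, 33, 24, 37]
Postorder (L, R, root): [1, 4, 7, 9, 24, 37, 33, 47, 16, 6]


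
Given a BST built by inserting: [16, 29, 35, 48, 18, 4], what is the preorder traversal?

Tree insertion order: [16, 29, 35, 48, 18, 4]
Tree (level-order array): [16, 4, 29, None, None, 18, 35, None, None, None, 48]
Preorder traversal: [16, 4, 29, 18, 35, 48]


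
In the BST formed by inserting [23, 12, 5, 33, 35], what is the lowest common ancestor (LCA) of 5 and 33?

Tree insertion order: [23, 12, 5, 33, 35]
Tree (level-order array): [23, 12, 33, 5, None, None, 35]
In a BST, the LCA of p=5, q=33 is the first node v on the
root-to-leaf path with p <= v <= q (go left if both < v, right if both > v).
Walk from root:
  at 23: 5 <= 23 <= 33, this is the LCA
LCA = 23


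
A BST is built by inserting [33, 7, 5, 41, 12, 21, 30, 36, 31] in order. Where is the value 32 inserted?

Starting tree (level order): [33, 7, 41, 5, 12, 36, None, None, None, None, 21, None, None, None, 30, None, 31]
Insertion path: 33 -> 7 -> 12 -> 21 -> 30 -> 31
Result: insert 32 as right child of 31
Final tree (level order): [33, 7, 41, 5, 12, 36, None, None, None, None, 21, None, None, None, 30, None, 31, None, 32]


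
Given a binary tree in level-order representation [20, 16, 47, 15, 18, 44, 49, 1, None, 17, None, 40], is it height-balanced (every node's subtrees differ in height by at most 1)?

Tree (level-order array): [20, 16, 47, 15, 18, 44, 49, 1, None, 17, None, 40]
Definition: a tree is height-balanced if, at every node, |h(left) - h(right)| <= 1 (empty subtree has height -1).
Bottom-up per-node check:
  node 1: h_left=-1, h_right=-1, diff=0 [OK], height=0
  node 15: h_left=0, h_right=-1, diff=1 [OK], height=1
  node 17: h_left=-1, h_right=-1, diff=0 [OK], height=0
  node 18: h_left=0, h_right=-1, diff=1 [OK], height=1
  node 16: h_left=1, h_right=1, diff=0 [OK], height=2
  node 40: h_left=-1, h_right=-1, diff=0 [OK], height=0
  node 44: h_left=0, h_right=-1, diff=1 [OK], height=1
  node 49: h_left=-1, h_right=-1, diff=0 [OK], height=0
  node 47: h_left=1, h_right=0, diff=1 [OK], height=2
  node 20: h_left=2, h_right=2, diff=0 [OK], height=3
All nodes satisfy the balance condition.
Result: Balanced


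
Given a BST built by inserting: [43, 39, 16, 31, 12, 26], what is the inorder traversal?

Tree insertion order: [43, 39, 16, 31, 12, 26]
Tree (level-order array): [43, 39, None, 16, None, 12, 31, None, None, 26]
Inorder traversal: [12, 16, 26, 31, 39, 43]


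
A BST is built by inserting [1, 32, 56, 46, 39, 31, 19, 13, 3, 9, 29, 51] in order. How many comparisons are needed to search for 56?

Search path for 56: 1 -> 32 -> 56
Found: True
Comparisons: 3


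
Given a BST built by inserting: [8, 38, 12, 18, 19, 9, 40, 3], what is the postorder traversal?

Tree insertion order: [8, 38, 12, 18, 19, 9, 40, 3]
Tree (level-order array): [8, 3, 38, None, None, 12, 40, 9, 18, None, None, None, None, None, 19]
Postorder traversal: [3, 9, 19, 18, 12, 40, 38, 8]


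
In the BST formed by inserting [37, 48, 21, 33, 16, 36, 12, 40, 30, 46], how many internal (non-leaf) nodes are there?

Tree built from: [37, 48, 21, 33, 16, 36, 12, 40, 30, 46]
Tree (level-order array): [37, 21, 48, 16, 33, 40, None, 12, None, 30, 36, None, 46]
Rule: An internal node has at least one child.
Per-node child counts:
  node 37: 2 child(ren)
  node 21: 2 child(ren)
  node 16: 1 child(ren)
  node 12: 0 child(ren)
  node 33: 2 child(ren)
  node 30: 0 child(ren)
  node 36: 0 child(ren)
  node 48: 1 child(ren)
  node 40: 1 child(ren)
  node 46: 0 child(ren)
Matching nodes: [37, 21, 16, 33, 48, 40]
Count of internal (non-leaf) nodes: 6


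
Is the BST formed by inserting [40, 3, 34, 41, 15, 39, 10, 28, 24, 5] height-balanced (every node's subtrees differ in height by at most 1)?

Tree (level-order array): [40, 3, 41, None, 34, None, None, 15, 39, 10, 28, None, None, 5, None, 24]
Definition: a tree is height-balanced if, at every node, |h(left) - h(right)| <= 1 (empty subtree has height -1).
Bottom-up per-node check:
  node 5: h_left=-1, h_right=-1, diff=0 [OK], height=0
  node 10: h_left=0, h_right=-1, diff=1 [OK], height=1
  node 24: h_left=-1, h_right=-1, diff=0 [OK], height=0
  node 28: h_left=0, h_right=-1, diff=1 [OK], height=1
  node 15: h_left=1, h_right=1, diff=0 [OK], height=2
  node 39: h_left=-1, h_right=-1, diff=0 [OK], height=0
  node 34: h_left=2, h_right=0, diff=2 [FAIL (|2-0|=2 > 1)], height=3
  node 3: h_left=-1, h_right=3, diff=4 [FAIL (|-1-3|=4 > 1)], height=4
  node 41: h_left=-1, h_right=-1, diff=0 [OK], height=0
  node 40: h_left=4, h_right=0, diff=4 [FAIL (|4-0|=4 > 1)], height=5
Node 34 violates the condition: |2 - 0| = 2 > 1.
Result: Not balanced


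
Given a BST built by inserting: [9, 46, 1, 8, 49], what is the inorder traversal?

Tree insertion order: [9, 46, 1, 8, 49]
Tree (level-order array): [9, 1, 46, None, 8, None, 49]
Inorder traversal: [1, 8, 9, 46, 49]


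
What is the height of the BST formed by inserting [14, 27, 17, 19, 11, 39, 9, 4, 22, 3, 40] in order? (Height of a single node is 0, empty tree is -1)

Insertion order: [14, 27, 17, 19, 11, 39, 9, 4, 22, 3, 40]
Tree (level-order array): [14, 11, 27, 9, None, 17, 39, 4, None, None, 19, None, 40, 3, None, None, 22]
Compute height bottom-up (empty subtree = -1):
  height(3) = 1 + max(-1, -1) = 0
  height(4) = 1 + max(0, -1) = 1
  height(9) = 1 + max(1, -1) = 2
  height(11) = 1 + max(2, -1) = 3
  height(22) = 1 + max(-1, -1) = 0
  height(19) = 1 + max(-1, 0) = 1
  height(17) = 1 + max(-1, 1) = 2
  height(40) = 1 + max(-1, -1) = 0
  height(39) = 1 + max(-1, 0) = 1
  height(27) = 1 + max(2, 1) = 3
  height(14) = 1 + max(3, 3) = 4
Height = 4


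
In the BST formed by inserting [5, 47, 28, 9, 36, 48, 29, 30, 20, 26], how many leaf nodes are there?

Tree built from: [5, 47, 28, 9, 36, 48, 29, 30, 20, 26]
Tree (level-order array): [5, None, 47, 28, 48, 9, 36, None, None, None, 20, 29, None, None, 26, None, 30]
Rule: A leaf has 0 children.
Per-node child counts:
  node 5: 1 child(ren)
  node 47: 2 child(ren)
  node 28: 2 child(ren)
  node 9: 1 child(ren)
  node 20: 1 child(ren)
  node 26: 0 child(ren)
  node 36: 1 child(ren)
  node 29: 1 child(ren)
  node 30: 0 child(ren)
  node 48: 0 child(ren)
Matching nodes: [26, 30, 48]
Count of leaf nodes: 3


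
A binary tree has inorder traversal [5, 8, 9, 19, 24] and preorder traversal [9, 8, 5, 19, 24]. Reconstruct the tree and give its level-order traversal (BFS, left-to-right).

Inorder:  [5, 8, 9, 19, 24]
Preorder: [9, 8, 5, 19, 24]
Algorithm: preorder visits root first, so consume preorder in order;
for each root, split the current inorder slice at that value into
left-subtree inorder and right-subtree inorder, then recurse.
Recursive splits:
  root=9; inorder splits into left=[5, 8], right=[19, 24]
  root=8; inorder splits into left=[5], right=[]
  root=5; inorder splits into left=[], right=[]
  root=19; inorder splits into left=[], right=[24]
  root=24; inorder splits into left=[], right=[]
Reconstructed level-order: [9, 8, 19, 5, 24]


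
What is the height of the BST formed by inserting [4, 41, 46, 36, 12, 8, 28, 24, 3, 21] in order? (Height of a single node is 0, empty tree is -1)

Insertion order: [4, 41, 46, 36, 12, 8, 28, 24, 3, 21]
Tree (level-order array): [4, 3, 41, None, None, 36, 46, 12, None, None, None, 8, 28, None, None, 24, None, 21]
Compute height bottom-up (empty subtree = -1):
  height(3) = 1 + max(-1, -1) = 0
  height(8) = 1 + max(-1, -1) = 0
  height(21) = 1 + max(-1, -1) = 0
  height(24) = 1 + max(0, -1) = 1
  height(28) = 1 + max(1, -1) = 2
  height(12) = 1 + max(0, 2) = 3
  height(36) = 1 + max(3, -1) = 4
  height(46) = 1 + max(-1, -1) = 0
  height(41) = 1 + max(4, 0) = 5
  height(4) = 1 + max(0, 5) = 6
Height = 6


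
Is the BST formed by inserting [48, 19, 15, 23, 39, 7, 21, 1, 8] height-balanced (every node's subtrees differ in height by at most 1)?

Tree (level-order array): [48, 19, None, 15, 23, 7, None, 21, 39, 1, 8]
Definition: a tree is height-balanced if, at every node, |h(left) - h(right)| <= 1 (empty subtree has height -1).
Bottom-up per-node check:
  node 1: h_left=-1, h_right=-1, diff=0 [OK], height=0
  node 8: h_left=-1, h_right=-1, diff=0 [OK], height=0
  node 7: h_left=0, h_right=0, diff=0 [OK], height=1
  node 15: h_left=1, h_right=-1, diff=2 [FAIL (|1--1|=2 > 1)], height=2
  node 21: h_left=-1, h_right=-1, diff=0 [OK], height=0
  node 39: h_left=-1, h_right=-1, diff=0 [OK], height=0
  node 23: h_left=0, h_right=0, diff=0 [OK], height=1
  node 19: h_left=2, h_right=1, diff=1 [OK], height=3
  node 48: h_left=3, h_right=-1, diff=4 [FAIL (|3--1|=4 > 1)], height=4
Node 15 violates the condition: |1 - -1| = 2 > 1.
Result: Not balanced


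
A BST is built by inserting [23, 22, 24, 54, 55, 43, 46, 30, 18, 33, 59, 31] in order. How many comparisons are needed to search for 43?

Search path for 43: 23 -> 24 -> 54 -> 43
Found: True
Comparisons: 4


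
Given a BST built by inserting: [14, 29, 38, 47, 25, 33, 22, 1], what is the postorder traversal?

Tree insertion order: [14, 29, 38, 47, 25, 33, 22, 1]
Tree (level-order array): [14, 1, 29, None, None, 25, 38, 22, None, 33, 47]
Postorder traversal: [1, 22, 25, 33, 47, 38, 29, 14]


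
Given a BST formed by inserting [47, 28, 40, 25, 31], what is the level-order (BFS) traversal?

Tree insertion order: [47, 28, 40, 25, 31]
Tree (level-order array): [47, 28, None, 25, 40, None, None, 31]
BFS from the root, enqueuing left then right child of each popped node:
  queue [47] -> pop 47, enqueue [28], visited so far: [47]
  queue [28] -> pop 28, enqueue [25, 40], visited so far: [47, 28]
  queue [25, 40] -> pop 25, enqueue [none], visited so far: [47, 28, 25]
  queue [40] -> pop 40, enqueue [31], visited so far: [47, 28, 25, 40]
  queue [31] -> pop 31, enqueue [none], visited so far: [47, 28, 25, 40, 31]
Result: [47, 28, 25, 40, 31]


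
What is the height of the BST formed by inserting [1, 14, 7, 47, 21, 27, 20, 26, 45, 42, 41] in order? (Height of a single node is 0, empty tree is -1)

Insertion order: [1, 14, 7, 47, 21, 27, 20, 26, 45, 42, 41]
Tree (level-order array): [1, None, 14, 7, 47, None, None, 21, None, 20, 27, None, None, 26, 45, None, None, 42, None, 41]
Compute height bottom-up (empty subtree = -1):
  height(7) = 1 + max(-1, -1) = 0
  height(20) = 1 + max(-1, -1) = 0
  height(26) = 1 + max(-1, -1) = 0
  height(41) = 1 + max(-1, -1) = 0
  height(42) = 1 + max(0, -1) = 1
  height(45) = 1 + max(1, -1) = 2
  height(27) = 1 + max(0, 2) = 3
  height(21) = 1 + max(0, 3) = 4
  height(47) = 1 + max(4, -1) = 5
  height(14) = 1 + max(0, 5) = 6
  height(1) = 1 + max(-1, 6) = 7
Height = 7


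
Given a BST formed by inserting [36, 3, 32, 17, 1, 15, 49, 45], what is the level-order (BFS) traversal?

Tree insertion order: [36, 3, 32, 17, 1, 15, 49, 45]
Tree (level-order array): [36, 3, 49, 1, 32, 45, None, None, None, 17, None, None, None, 15]
BFS from the root, enqueuing left then right child of each popped node:
  queue [36] -> pop 36, enqueue [3, 49], visited so far: [36]
  queue [3, 49] -> pop 3, enqueue [1, 32], visited so far: [36, 3]
  queue [49, 1, 32] -> pop 49, enqueue [45], visited so far: [36, 3, 49]
  queue [1, 32, 45] -> pop 1, enqueue [none], visited so far: [36, 3, 49, 1]
  queue [32, 45] -> pop 32, enqueue [17], visited so far: [36, 3, 49, 1, 32]
  queue [45, 17] -> pop 45, enqueue [none], visited so far: [36, 3, 49, 1, 32, 45]
  queue [17] -> pop 17, enqueue [15], visited so far: [36, 3, 49, 1, 32, 45, 17]
  queue [15] -> pop 15, enqueue [none], visited so far: [36, 3, 49, 1, 32, 45, 17, 15]
Result: [36, 3, 49, 1, 32, 45, 17, 15]
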